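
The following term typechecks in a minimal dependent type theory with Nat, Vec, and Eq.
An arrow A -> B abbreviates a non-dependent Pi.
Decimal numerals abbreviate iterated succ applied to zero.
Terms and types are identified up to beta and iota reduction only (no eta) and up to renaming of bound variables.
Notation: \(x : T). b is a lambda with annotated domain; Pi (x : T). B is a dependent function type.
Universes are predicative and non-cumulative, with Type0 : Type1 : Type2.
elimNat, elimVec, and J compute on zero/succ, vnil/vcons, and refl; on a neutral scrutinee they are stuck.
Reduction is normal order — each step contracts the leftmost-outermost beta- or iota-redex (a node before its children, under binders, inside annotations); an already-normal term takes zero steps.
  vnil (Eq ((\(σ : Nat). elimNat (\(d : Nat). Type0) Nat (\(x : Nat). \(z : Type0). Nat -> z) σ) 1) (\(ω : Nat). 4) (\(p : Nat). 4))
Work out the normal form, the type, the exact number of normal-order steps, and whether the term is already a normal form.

reduced normal form:
  vnil (Eq (Nat -> Nat) (\(σ : Nat). 4) (\(d : Nat). 4))
type:
  Vec (Eq (Nat -> Nat) (\(σ : Nat). 4) (\(d : Nat). 4)) 0
normal-order step count: 5
term was already normal: no
first contracted redex: a beta-redex


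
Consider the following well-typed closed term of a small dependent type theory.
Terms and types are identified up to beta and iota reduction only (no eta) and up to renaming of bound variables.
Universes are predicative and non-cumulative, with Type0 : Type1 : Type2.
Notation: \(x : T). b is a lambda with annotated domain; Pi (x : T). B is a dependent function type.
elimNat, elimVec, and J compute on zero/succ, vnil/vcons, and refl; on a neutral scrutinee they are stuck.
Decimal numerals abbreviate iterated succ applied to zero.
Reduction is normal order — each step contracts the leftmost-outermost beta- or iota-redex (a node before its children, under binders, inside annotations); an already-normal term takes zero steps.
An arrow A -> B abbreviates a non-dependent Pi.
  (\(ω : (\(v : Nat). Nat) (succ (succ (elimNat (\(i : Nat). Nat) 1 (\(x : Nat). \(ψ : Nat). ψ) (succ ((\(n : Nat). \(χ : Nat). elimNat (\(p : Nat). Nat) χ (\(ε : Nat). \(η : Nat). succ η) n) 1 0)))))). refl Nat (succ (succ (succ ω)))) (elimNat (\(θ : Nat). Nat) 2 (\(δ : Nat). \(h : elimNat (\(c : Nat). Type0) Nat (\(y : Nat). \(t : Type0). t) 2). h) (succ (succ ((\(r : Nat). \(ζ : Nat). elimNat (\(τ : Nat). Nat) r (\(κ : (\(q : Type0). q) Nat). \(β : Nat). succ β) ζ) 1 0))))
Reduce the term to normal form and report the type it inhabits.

normal form:
  refl Nat 5
type:
  Eq Nat 5 5
observation: normalization takes exactly 21 steps under the normal-order strategy.


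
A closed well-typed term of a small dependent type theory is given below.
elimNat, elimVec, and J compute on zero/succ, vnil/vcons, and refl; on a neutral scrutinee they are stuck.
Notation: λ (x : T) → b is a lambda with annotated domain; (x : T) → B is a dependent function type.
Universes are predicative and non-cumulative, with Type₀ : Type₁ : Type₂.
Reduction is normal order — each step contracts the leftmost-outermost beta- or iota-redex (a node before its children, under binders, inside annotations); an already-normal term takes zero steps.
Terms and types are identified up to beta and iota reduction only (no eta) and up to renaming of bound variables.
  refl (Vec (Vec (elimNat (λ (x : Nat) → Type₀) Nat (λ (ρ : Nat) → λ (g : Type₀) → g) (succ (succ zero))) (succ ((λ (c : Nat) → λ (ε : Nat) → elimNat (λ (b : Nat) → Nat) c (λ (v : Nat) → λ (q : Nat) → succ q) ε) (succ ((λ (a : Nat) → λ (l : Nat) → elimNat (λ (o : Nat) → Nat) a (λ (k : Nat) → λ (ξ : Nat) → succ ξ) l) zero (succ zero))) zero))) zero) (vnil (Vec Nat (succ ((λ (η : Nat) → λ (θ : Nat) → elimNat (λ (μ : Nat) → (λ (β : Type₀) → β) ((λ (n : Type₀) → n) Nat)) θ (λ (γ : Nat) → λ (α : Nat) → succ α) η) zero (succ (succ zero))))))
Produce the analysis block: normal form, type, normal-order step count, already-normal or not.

resulting normal form:
  refl (Vec (Vec Nat (succ (succ (succ zero)))) zero) (vnil (Vec Nat (succ (succ (succ zero)))))
inferred type:
  Eq (Vec (Vec Nat (succ (succ (succ zero)))) zero) (vnil (Vec Nat (succ (succ (succ zero))))) (vnil (Vec Nat (succ (succ (succ zero)))))
normal-order step count: 19
already normal: no
first redex: an elimNat iota-redex


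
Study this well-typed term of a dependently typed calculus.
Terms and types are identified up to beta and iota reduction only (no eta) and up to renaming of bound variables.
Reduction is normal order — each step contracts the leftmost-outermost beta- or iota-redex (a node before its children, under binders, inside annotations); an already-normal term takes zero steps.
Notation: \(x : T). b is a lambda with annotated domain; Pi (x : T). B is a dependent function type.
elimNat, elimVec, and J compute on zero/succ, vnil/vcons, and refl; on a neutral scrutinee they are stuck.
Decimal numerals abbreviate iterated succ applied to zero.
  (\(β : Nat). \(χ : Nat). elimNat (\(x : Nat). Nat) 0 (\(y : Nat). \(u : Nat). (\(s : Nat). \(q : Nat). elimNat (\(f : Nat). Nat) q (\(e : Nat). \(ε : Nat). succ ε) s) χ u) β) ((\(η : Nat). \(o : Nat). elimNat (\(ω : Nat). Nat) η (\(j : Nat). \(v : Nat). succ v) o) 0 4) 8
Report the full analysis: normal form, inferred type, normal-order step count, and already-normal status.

reduced normal form:
  32
inferred type:
  Nat
reduction steps (normal order): 57
already normal: no
first contracted redex: a beta-redex


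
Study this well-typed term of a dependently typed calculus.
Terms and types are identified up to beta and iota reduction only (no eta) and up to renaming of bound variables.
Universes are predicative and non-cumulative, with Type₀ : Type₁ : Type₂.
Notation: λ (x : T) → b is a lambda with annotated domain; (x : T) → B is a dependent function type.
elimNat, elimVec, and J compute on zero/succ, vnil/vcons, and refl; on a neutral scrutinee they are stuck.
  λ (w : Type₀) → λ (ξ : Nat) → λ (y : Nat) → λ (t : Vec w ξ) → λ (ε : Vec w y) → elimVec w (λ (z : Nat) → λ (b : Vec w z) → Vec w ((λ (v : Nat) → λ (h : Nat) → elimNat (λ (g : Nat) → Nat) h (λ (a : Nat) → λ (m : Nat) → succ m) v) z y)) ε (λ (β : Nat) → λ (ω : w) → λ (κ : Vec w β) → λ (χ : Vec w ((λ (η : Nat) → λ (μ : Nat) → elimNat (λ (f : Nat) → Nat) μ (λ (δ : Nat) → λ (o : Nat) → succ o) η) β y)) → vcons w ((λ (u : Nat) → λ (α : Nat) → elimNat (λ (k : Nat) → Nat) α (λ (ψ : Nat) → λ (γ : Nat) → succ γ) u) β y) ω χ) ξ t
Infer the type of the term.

type:
  (w : Type₀) → (ξ : Nat) → (y : Nat) → (t : Vec w ξ) → (ε : Vec w y) → Vec w (elimNat (λ (z : Nat) → Nat) y (λ (b : Nat) → λ (v : Nat) → succ v) ξ)


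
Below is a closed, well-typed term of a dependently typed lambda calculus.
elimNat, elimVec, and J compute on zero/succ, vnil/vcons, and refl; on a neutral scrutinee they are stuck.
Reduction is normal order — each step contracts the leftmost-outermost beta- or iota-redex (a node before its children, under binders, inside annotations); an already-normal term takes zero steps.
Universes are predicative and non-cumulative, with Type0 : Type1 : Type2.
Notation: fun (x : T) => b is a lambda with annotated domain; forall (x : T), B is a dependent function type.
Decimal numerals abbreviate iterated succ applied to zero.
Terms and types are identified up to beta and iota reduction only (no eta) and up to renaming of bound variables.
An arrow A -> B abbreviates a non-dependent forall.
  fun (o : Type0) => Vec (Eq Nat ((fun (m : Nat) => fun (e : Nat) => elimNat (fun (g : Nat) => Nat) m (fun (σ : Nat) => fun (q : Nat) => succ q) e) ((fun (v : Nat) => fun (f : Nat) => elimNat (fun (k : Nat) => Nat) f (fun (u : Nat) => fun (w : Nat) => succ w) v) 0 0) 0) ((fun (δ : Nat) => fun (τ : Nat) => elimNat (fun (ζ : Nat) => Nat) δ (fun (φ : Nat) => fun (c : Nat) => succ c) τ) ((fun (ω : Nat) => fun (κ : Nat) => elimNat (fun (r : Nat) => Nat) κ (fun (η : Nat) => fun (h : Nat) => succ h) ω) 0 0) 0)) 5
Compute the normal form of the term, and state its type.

resulting normal form:
  fun (o : Type0) => Vec (Eq Nat 0 0) 5
inferred type:
  Type0 -> Type0


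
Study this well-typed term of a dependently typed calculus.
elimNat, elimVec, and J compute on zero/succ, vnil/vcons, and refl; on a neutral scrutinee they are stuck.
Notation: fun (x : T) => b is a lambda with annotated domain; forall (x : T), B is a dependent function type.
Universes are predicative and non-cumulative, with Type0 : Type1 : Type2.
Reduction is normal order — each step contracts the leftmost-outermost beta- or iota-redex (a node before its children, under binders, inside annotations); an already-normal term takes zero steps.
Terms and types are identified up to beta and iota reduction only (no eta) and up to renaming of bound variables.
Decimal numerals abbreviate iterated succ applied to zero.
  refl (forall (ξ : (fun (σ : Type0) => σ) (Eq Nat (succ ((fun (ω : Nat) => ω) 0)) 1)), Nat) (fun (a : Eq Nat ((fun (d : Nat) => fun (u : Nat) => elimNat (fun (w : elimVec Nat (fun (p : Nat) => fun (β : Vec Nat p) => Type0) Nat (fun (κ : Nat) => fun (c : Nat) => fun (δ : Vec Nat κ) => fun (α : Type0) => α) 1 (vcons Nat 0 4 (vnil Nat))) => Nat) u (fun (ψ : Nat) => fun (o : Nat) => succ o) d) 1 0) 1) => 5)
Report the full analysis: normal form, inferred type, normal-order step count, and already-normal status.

resulting normal form:
  refl (forall (ξ : Eq Nat 1 1), Nat) (fun (σ : Eq Nat 1 1) => 5)
inferred type:
  Eq (forall (ξ : Eq Nat 1 1), Nat) (fun (σ : Eq Nat 1 1) => 5) (fun (ω : Eq Nat 1 1) => 5)
steps to reach normal form (normal order): 8
started in normal form: no
first contracted redex: a beta-redex


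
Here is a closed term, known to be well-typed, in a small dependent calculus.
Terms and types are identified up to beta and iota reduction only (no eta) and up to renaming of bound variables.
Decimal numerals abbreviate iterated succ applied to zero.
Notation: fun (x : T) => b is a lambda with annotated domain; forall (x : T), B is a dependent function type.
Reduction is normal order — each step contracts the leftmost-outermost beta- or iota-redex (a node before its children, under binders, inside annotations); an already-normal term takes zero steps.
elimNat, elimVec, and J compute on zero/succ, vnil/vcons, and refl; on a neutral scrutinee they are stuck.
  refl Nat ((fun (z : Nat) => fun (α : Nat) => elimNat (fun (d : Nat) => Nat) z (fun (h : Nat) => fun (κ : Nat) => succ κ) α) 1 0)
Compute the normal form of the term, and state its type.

normal form:
  refl Nat 1
type:
  Eq Nat 1 1
observation: 3 normal-order steps normalize the term, beginning with a beta-redex.


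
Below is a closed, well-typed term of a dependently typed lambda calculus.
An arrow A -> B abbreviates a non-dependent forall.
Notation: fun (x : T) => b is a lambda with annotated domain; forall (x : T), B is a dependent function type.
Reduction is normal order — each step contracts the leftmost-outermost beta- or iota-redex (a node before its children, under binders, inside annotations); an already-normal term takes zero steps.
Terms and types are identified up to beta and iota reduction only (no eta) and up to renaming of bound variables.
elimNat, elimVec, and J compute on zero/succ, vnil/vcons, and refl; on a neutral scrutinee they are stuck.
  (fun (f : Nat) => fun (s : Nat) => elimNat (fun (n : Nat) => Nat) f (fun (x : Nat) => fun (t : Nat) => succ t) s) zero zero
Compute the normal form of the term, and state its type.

normal form:
  zero
the term's type:
  Nat
observation: the leftmost-outermost redex is a beta-redex, and normalization takes 3 steps.


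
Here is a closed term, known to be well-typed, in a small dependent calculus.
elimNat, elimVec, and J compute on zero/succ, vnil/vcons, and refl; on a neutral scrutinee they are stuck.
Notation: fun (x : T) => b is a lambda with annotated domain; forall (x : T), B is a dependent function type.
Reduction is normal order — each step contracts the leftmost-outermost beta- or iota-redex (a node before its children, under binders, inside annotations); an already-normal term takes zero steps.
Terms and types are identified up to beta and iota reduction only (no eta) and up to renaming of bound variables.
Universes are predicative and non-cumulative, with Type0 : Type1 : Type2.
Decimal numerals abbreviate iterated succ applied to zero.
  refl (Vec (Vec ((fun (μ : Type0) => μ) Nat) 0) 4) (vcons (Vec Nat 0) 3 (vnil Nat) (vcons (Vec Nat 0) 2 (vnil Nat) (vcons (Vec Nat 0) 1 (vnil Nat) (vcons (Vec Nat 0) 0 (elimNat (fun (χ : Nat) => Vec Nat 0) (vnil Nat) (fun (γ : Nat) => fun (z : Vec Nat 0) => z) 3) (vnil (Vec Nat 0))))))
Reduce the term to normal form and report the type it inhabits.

reduced normal form:
  refl (Vec (Vec Nat 0) 4) (vcons (Vec Nat 0) 3 (vnil Nat) (vcons (Vec Nat 0) 2 (vnil Nat) (vcons (Vec Nat 0) 1 (vnil Nat) (vcons (Vec Nat 0) 0 (vnil Nat) (vnil (Vec Nat 0))))))
type:
  Eq (Vec (Vec Nat 0) 4) (vcons (Vec Nat 0) 3 (vnil Nat) (vcons (Vec Nat 0) 2 (vnil Nat) (vcons (Vec Nat 0) 1 (vnil Nat) (vcons (Vec Nat 0) 0 (vnil Nat) (vnil (Vec Nat 0)))))) (vcons (Vec Nat 0) 3 (vnil Nat) (vcons (Vec Nat 0) 2 (vnil Nat) (vcons (Vec Nat 0) 1 (vnil Nat) (vcons (Vec Nat 0) 0 (vnil Nat) (vnil (Vec Nat 0))))))
observation: 11 normal-order steps normalize the term, beginning with a beta-redex.


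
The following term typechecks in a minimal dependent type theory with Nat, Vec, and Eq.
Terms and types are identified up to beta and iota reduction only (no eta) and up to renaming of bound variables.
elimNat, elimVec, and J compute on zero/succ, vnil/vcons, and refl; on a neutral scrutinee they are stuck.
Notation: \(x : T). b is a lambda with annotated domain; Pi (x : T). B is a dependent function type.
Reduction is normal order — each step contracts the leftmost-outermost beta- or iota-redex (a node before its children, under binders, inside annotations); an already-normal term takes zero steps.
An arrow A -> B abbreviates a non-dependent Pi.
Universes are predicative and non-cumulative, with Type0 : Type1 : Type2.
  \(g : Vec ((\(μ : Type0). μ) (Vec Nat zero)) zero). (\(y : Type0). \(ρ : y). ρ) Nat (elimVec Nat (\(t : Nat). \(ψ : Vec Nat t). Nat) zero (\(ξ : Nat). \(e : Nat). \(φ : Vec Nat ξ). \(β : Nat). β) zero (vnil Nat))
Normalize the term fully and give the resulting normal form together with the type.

reduced normal form:
  \(g : Vec (Vec Nat zero) zero). zero
the term's type:
  Vec (Vec Nat zero) zero -> Nat
observation: 4 normal-order steps normalize the term, beginning with a beta-redex.


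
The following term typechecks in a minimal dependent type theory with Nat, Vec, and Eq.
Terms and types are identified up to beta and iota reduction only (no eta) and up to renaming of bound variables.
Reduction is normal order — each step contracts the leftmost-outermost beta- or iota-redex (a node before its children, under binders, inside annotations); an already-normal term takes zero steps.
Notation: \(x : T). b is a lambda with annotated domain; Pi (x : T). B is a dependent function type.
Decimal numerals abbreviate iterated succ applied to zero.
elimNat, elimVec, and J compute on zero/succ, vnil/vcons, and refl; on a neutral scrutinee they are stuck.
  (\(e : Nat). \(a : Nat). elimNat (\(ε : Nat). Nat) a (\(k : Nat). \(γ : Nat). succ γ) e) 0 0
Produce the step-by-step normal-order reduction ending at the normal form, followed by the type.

normal-order reduction:
  (\(e : Nat). \(a : Nat). elimNat (\(ε : Nat). Nat) a (\(k : Nat). \(γ : Nat). succ γ) e) 0 0
  ~> (\(e : Nat). elimNat (\(a : Nat). Nat) e (\(ε : Nat). \(k : Nat). succ k) 0) 0
  ~> elimNat (\(e : Nat). Nat) 0 (\(a : Nat). \(ε : Nat). succ ε) 0
  ~> 0
the term's type:
  Nat


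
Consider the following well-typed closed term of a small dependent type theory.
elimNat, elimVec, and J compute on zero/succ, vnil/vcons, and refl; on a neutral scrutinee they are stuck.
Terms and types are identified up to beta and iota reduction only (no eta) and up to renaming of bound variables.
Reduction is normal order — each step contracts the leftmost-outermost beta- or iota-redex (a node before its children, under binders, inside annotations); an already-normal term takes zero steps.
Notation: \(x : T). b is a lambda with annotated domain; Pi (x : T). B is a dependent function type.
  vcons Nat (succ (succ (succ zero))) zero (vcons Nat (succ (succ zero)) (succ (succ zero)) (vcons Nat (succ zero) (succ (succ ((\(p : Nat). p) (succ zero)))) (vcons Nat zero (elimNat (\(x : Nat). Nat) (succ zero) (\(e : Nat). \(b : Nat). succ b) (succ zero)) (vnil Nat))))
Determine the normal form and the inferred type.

reduced normal form:
  vcons Nat (succ (succ (succ zero))) zero (vcons Nat (succ (succ zero)) (succ (succ zero)) (vcons Nat (succ zero) (succ (succ (succ zero))) (vcons Nat zero (succ (succ zero)) (vnil Nat))))
the term's type:
  Vec Nat (succ (succ (succ (succ zero))))
observation: contracting a beta-redex first, the term normalizes in 5 steps.


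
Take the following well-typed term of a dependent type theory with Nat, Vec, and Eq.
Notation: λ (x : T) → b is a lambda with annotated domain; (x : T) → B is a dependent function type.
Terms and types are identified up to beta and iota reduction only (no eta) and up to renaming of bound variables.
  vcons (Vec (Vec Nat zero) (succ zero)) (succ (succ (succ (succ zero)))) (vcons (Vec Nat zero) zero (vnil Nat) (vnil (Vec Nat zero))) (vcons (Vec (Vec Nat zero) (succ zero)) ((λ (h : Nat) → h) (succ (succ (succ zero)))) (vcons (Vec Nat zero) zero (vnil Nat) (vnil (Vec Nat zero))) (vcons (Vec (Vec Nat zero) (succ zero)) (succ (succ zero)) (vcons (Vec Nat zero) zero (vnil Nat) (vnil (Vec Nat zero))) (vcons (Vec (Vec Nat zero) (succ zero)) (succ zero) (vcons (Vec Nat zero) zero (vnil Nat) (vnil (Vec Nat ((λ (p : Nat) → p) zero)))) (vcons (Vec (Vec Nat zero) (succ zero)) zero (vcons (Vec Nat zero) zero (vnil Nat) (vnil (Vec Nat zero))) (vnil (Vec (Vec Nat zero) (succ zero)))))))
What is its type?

type:
  Vec (Vec (Vec Nat zero) (succ zero)) (succ (succ (succ (succ (succ zero)))))


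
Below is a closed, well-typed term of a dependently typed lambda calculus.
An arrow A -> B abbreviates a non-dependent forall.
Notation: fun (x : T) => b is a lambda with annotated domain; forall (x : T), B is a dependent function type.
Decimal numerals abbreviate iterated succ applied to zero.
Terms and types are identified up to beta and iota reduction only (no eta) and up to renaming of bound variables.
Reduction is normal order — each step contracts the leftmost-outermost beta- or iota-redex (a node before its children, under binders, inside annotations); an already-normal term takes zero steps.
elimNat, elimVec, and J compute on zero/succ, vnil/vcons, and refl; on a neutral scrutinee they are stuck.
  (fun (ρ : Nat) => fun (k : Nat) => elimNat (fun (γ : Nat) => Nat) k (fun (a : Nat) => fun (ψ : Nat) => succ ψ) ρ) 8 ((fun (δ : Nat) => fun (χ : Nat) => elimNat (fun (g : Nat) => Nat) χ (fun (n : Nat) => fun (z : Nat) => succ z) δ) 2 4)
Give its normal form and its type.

reduced normal form:
  14
the term's type:
  Nat
observation: the term reaches its normal form after 36 normal-order steps.


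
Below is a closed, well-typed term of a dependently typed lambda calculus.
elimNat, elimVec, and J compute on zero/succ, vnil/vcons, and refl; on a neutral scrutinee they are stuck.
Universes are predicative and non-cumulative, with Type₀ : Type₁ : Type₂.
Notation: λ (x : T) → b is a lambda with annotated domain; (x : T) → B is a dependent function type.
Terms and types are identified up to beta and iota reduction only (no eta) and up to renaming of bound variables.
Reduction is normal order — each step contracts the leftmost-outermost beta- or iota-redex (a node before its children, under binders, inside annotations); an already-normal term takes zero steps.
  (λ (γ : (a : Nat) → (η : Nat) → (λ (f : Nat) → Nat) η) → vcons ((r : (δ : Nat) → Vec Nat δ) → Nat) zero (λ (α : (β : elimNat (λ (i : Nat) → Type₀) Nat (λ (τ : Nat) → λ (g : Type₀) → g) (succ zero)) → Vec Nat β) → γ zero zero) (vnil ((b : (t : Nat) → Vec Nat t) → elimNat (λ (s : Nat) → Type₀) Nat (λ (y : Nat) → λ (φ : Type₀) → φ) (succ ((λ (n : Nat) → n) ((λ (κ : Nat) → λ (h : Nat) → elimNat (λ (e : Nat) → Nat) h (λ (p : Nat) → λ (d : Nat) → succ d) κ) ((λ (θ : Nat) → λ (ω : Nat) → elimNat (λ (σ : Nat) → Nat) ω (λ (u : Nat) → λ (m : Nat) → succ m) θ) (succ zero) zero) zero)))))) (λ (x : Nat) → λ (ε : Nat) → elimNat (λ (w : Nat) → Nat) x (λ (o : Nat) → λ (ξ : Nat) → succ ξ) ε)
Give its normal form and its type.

reduced normal form:
  vcons ((γ : (a : Nat) → Vec Nat a) → Nat) zero (λ (η : (f : Nat) → Vec Nat f) → zero) (vnil ((r : (δ : Nat) → Vec Nat δ) → Nat))
the term's type:
  Vec ((γ : (a : Nat) → Vec Nat a) → Nat) (succ zero)


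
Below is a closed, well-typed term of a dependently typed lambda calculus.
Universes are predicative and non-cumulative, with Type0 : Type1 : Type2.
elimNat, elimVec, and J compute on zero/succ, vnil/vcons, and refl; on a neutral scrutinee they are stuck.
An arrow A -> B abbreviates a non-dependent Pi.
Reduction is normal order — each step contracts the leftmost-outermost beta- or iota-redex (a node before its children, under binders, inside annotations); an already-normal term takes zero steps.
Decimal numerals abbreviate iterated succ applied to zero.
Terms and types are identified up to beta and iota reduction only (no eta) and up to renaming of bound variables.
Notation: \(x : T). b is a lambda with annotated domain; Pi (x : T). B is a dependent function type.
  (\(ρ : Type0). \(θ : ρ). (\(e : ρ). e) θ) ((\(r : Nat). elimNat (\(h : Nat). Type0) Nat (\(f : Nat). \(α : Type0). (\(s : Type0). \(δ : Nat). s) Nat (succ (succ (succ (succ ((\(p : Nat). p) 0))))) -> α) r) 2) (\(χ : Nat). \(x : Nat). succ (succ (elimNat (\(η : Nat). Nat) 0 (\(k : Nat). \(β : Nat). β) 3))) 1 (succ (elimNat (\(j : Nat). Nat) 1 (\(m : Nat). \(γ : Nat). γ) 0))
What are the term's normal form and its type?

normal form:
  2
inferred type:
  Nat
observation: normalization takes exactly 15 steps under the normal-order strategy.


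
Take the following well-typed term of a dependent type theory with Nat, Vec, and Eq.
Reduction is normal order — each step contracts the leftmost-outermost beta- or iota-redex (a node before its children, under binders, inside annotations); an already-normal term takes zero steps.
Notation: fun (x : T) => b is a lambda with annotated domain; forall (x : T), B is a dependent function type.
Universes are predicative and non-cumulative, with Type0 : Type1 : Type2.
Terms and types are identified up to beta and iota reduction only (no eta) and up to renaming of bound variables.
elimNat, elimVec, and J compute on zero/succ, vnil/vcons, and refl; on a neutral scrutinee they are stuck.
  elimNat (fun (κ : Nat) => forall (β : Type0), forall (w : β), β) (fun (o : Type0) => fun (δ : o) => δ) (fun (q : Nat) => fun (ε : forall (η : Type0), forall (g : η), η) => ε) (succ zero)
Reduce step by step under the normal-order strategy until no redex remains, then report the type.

reduction (normal order):
  elimNat (fun (κ : Nat) => forall (β : Type0), forall (w : β), β) (fun (o : Type0) => fun (δ : o) => δ) (fun (q : Nat) => fun (ε : forall (η : Type0), forall (g : η), η) => ε) (succ zero)
  ~> (fun (κ : Nat) => fun (β : forall (w : Type0), forall (o : w), w) => β) zero (elimNat (fun (δ : Nat) => forall (q : Type0), forall (ε : q), q) (fun (η : Type0) => fun (g : η) => g) (fun (t : Nat) => fun (α : forall (ψ : Type0), forall (u : ψ), ψ) => α) zero)
  ~> (fun (κ : forall (β : Type0), forall (w : β), β) => κ) (elimNat (fun (o : Nat) => forall (δ : Type0), forall (q : δ), δ) (fun (ε : Type0) => fun (η : ε) => η) (fun (g : Nat) => fun (t : forall (α : Type0), forall (ψ : α), α) => t) zero)
  ~> elimNat (fun (κ : Nat) => forall (β : Type0), forall (w : β), β) (fun (o : Type0) => fun (δ : o) => δ) (fun (q : Nat) => fun (ε : forall (η : Type0), forall (g : η), η) => ε) zero
  ~> fun (κ : Type0) => fun (β : κ) => β
type:
  forall (κ : Type0), forall (β : κ), κ


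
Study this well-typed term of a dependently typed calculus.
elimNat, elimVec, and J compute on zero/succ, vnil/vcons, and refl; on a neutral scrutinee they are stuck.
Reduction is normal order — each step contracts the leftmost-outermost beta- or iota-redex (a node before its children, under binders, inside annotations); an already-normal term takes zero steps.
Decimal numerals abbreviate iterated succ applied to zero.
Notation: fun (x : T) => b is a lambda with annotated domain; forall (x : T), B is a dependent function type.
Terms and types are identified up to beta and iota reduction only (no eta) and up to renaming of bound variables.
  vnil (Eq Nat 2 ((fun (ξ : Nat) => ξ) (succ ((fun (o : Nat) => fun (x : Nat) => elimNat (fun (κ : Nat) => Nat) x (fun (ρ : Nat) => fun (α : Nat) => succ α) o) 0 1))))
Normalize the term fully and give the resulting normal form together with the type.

normal form:
  vnil (Eq Nat 2 2)
the term's type:
  Vec (Eq Nat 2 2) 0
observation: contracting a beta-redex first, the term normalizes in 4 steps.


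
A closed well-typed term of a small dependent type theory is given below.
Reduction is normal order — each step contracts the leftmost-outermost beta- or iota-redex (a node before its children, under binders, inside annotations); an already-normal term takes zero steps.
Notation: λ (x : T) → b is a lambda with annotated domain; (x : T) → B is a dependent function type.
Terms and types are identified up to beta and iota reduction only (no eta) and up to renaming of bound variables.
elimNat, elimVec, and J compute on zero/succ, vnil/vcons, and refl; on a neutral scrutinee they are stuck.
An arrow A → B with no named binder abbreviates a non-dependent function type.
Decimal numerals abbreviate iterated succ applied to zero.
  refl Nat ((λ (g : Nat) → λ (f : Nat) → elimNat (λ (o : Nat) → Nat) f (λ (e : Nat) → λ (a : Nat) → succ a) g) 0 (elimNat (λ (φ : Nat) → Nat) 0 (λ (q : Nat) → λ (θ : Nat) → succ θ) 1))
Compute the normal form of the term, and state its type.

resulting normal form:
  refl Nat 1
inferred type:
  Eq Nat 1 1


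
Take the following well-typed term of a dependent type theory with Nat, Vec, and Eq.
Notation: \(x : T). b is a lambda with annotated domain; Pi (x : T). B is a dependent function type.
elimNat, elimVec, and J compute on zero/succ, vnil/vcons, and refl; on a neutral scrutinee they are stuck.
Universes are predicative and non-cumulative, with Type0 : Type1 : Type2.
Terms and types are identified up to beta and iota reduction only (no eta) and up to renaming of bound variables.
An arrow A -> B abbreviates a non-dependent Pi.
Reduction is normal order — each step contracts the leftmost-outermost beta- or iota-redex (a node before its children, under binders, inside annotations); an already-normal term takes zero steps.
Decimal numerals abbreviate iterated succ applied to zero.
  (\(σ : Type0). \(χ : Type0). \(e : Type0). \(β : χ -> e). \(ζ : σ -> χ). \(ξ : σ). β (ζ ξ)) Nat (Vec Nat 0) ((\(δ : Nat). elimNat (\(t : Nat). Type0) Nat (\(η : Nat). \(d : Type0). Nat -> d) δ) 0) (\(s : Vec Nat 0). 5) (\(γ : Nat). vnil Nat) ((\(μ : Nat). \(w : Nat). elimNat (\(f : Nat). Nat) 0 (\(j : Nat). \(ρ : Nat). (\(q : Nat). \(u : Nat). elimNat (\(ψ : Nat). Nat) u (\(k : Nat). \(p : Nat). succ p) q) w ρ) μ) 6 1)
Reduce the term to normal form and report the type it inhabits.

resulting normal form:
  5
the term's type:
  Nat
observation: the leftmost-outermost redex is a beta-redex, and normalization takes 7 steps.


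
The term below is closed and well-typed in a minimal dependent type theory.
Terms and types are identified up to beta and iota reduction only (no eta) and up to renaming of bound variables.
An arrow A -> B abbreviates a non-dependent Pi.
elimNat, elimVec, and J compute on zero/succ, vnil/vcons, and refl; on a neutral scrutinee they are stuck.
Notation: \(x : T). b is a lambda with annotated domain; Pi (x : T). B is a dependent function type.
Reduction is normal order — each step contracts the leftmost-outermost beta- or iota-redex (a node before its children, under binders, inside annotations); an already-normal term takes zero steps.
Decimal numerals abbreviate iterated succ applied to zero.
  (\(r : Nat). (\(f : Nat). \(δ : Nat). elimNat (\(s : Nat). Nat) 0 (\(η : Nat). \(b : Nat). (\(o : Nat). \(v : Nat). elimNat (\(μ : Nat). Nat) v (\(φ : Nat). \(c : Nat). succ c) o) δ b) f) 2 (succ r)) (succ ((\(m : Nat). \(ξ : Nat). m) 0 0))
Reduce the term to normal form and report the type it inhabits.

reduced normal form:
  4
inferred type:
  Nat
observation: 32 normal-order steps separate the term from its normal form.


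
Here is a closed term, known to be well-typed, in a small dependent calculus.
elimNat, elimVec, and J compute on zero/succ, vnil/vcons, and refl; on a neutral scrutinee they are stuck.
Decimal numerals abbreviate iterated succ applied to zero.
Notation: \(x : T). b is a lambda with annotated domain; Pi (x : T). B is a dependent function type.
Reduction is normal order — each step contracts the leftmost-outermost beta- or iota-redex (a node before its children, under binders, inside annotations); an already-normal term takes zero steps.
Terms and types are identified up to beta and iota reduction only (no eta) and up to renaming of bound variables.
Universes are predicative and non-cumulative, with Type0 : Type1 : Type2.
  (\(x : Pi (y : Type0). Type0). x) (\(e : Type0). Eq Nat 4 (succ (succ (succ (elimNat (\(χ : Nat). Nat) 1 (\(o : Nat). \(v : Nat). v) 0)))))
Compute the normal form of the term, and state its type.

normal form:
  \(x : Type0). Eq Nat 4 4
inferred type:
  Pi (x : Type0). Type0


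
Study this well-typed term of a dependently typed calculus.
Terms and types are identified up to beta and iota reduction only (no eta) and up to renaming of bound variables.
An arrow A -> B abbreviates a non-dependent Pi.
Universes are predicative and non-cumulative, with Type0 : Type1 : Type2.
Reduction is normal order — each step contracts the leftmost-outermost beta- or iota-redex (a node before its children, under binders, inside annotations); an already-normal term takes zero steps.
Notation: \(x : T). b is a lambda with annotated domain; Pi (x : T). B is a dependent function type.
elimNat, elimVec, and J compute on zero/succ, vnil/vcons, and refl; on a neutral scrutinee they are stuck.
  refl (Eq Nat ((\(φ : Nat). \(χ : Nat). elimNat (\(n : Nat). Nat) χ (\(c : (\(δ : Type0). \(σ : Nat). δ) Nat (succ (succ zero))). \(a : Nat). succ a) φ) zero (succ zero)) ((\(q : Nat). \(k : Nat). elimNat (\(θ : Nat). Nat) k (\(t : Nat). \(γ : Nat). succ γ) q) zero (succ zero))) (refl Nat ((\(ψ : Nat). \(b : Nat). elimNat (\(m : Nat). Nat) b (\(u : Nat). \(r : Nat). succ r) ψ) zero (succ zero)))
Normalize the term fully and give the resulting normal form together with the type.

resulting normal form:
  refl (Eq Nat (succ zero) (succ zero)) (refl Nat (succ zero))
type:
  Eq (Eq Nat (succ zero) (succ zero)) (refl Nat (succ zero)) (refl Nat (succ zero))
observation: 9 normal-order steps normalize the term, beginning with a beta-redex.


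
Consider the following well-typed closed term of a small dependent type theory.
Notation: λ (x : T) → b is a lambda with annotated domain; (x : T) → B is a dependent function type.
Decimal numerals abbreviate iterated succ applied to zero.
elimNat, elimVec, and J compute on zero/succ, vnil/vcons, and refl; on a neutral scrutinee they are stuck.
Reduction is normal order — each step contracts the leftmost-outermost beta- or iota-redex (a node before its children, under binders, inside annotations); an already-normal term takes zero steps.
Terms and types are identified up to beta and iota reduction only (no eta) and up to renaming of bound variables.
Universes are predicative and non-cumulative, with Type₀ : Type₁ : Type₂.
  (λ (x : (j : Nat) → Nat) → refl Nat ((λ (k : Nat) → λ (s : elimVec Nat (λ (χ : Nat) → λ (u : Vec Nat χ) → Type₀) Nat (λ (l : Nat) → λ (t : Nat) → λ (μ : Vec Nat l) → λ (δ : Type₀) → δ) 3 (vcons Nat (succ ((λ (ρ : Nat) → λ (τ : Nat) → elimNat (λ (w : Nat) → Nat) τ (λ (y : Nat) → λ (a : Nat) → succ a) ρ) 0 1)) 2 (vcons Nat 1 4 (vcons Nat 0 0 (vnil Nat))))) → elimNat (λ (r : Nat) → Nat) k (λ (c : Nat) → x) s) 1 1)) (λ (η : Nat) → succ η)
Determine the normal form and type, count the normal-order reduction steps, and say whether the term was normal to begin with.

resulting normal form:
  refl Nat 2
inferred type:
  Eq Nat 2 2
normal-order step count: 7
already normal: no
first contracted redex: a beta-redex


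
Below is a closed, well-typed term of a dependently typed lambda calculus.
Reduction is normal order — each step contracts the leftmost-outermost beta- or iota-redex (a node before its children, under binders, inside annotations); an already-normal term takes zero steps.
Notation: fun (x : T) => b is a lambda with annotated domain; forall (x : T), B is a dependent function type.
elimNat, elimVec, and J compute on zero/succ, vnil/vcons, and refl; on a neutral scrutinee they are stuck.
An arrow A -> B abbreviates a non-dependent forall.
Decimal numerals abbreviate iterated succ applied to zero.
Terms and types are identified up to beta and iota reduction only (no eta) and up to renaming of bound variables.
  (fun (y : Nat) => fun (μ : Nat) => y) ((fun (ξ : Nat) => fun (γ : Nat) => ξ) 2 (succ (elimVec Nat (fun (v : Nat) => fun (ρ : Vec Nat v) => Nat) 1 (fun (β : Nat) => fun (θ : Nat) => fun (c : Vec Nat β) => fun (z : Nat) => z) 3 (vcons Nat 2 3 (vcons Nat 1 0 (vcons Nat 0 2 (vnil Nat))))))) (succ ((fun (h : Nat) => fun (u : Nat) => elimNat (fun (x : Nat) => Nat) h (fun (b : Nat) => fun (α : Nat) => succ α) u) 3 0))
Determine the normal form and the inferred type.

resulting normal form:
  2
inferred type:
  Nat


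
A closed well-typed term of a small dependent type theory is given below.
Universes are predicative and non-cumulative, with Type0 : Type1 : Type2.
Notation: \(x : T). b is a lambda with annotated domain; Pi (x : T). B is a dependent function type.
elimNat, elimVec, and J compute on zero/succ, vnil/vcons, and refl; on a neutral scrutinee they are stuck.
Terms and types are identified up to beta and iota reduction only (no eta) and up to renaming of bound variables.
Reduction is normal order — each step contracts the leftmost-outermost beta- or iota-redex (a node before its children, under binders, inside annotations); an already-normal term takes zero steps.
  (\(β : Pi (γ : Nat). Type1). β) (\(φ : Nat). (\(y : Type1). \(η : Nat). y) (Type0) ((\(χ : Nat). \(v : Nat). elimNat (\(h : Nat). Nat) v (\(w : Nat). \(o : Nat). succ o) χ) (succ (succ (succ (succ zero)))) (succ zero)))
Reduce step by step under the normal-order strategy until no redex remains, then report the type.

reduction (normal order):
  (\(β : Pi (γ : Nat). Type1). β) (\(φ : Nat). (\(y : Type1). \(η : Nat). y) (Type0) ((\(χ : Nat). \(v : Nat). elimNat (\(h : Nat). Nat) v (\(w : Nat). \(o : Nat). succ o) χ) (succ (succ (succ (succ zero)))) (succ zero)))
  ~> \(β : Nat). (\(γ : Type1). \(φ : Nat). γ) (Type0) ((\(y : Nat). \(η : Nat). elimNat (\(χ : Nat). Nat) η (\(v : Nat). \(h : Nat). succ h) y) (succ (succ (succ (succ zero)))) (succ zero))
  ~> \(β : Nat). (\(γ : Nat). Type0) ((\(φ : Nat). \(y : Nat). elimNat (\(η : Nat). Nat) y (\(χ : Nat). \(v : Nat). succ v) φ) (succ (succ (succ (succ zero)))) (succ zero))
  ~> \(β : Nat). Type0
the term's type:
  Pi (β : Nat). Type1


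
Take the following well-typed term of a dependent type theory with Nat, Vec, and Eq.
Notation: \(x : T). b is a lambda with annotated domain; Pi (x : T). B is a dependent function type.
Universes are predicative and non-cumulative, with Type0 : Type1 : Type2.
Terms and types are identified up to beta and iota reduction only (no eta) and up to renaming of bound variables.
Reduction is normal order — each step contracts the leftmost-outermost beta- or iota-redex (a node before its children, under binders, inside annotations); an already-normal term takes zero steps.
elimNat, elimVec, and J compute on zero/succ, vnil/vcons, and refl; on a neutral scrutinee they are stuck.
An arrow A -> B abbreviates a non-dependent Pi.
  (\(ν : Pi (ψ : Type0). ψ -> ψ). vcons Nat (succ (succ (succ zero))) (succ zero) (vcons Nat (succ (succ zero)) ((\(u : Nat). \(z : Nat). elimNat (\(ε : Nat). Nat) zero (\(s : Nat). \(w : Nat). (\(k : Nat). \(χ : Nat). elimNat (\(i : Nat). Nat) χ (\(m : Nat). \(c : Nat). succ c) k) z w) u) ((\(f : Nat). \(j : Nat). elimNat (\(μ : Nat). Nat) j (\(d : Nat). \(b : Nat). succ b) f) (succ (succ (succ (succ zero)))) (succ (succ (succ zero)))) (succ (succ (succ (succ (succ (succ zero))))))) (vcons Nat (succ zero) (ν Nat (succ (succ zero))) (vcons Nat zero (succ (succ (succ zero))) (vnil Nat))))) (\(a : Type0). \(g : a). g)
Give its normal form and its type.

normal form:
  vcons Nat (succ (succ (succ zero))) (succ zero) (vcons Nat (succ (succ zero)) (succ (succ (succ (succ (succ (succ (succ (succ (succ (succ (succ (succ (succ (succ (succ (succ (succ (succ (succ (succ (succ (succ (succ (succ (succ (succ (succ (succ (succ (succ (succ (succ (succ (succ (succ (succ (succ (succ (succ (succ (succ (succ zero)))))))))))))))))))))))))))))))))))))))))) (vcons Nat (succ zero) (succ (succ zero)) (vcons Nat zero (succ (succ (succ zero))) (vnil Nat))))
type:
  Vec Nat (succ (succ (succ (succ zero))))


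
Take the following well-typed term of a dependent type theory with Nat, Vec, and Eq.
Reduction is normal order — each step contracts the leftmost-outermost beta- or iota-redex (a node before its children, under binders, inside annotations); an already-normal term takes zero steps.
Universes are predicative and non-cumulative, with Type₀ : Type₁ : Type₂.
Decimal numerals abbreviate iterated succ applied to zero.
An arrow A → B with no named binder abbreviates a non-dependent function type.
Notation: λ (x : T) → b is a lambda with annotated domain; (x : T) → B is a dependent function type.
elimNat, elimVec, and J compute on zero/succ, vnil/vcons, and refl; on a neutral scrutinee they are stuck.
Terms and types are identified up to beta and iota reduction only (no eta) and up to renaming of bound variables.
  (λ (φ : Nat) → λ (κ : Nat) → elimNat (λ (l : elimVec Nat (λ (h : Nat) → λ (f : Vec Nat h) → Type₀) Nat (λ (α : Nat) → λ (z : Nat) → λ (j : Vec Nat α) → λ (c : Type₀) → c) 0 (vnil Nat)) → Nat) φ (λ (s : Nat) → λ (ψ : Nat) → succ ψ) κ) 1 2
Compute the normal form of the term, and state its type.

reduced normal form:
  3
the term's type:
  Nat
observation: contracting a beta-redex first, the term normalizes in 9 steps.


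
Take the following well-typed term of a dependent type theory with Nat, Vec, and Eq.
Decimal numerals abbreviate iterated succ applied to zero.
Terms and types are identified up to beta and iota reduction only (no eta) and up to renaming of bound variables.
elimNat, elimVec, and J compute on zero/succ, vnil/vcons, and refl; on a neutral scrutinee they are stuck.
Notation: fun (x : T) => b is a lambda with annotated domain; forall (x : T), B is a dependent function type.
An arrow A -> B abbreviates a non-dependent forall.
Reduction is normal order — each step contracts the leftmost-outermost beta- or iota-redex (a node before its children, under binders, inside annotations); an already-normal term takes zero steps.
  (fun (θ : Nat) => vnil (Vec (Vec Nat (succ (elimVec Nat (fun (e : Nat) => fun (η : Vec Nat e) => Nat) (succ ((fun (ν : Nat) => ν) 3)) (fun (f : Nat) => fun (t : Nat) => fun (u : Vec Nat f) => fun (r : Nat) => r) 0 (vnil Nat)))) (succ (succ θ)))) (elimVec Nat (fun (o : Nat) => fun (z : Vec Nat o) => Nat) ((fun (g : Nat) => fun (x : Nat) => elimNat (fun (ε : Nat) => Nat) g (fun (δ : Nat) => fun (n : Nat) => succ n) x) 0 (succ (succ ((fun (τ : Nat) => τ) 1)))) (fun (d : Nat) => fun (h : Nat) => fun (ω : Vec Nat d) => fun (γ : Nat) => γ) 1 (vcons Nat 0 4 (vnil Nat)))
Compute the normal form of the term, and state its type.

normal form:
  vnil (Vec (Vec Nat 5) 5)
type:
  Vec (Vec (Vec Nat 5) 5) 0
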